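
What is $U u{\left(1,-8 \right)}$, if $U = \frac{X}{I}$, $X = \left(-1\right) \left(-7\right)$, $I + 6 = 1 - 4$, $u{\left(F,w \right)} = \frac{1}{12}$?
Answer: $- \frac{7}{108} \approx -0.064815$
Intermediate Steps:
$u{\left(F,w \right)} = \frac{1}{12}$
$I = -9$ ($I = -6 + \left(1 - 4\right) = -6 - 3 = -9$)
$X = 7$
$U = - \frac{7}{9}$ ($U = \frac{7}{-9} = 7 \left(- \frac{1}{9}\right) = - \frac{7}{9} \approx -0.77778$)
$U u{\left(1,-8 \right)} = \left(- \frac{7}{9}\right) \frac{1}{12} = - \frac{7}{108}$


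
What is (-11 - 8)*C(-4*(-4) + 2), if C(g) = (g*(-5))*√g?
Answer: 5130*√2 ≈ 7254.9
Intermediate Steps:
C(g) = -5*g^(3/2) (C(g) = (-5*g)*√g = -5*g^(3/2))
(-11 - 8)*C(-4*(-4) + 2) = (-11 - 8)*(-5*(-4*(-4) + 2)^(3/2)) = -(-95)*(16 + 2)^(3/2) = -(-95)*18^(3/2) = -(-95)*54*√2 = -(-5130)*√2 = 5130*√2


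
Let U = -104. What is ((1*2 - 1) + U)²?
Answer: 10609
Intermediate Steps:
((1*2 - 1) + U)² = ((1*2 - 1) - 104)² = ((2 - 1) - 104)² = (1 - 104)² = (-103)² = 10609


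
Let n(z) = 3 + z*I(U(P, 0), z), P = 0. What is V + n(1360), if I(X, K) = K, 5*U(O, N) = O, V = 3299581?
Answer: 5149184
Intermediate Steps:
U(O, N) = O/5
n(z) = 3 + z**2 (n(z) = 3 + z*z = 3 + z**2)
V + n(1360) = 3299581 + (3 + 1360**2) = 3299581 + (3 + 1849600) = 3299581 + 1849603 = 5149184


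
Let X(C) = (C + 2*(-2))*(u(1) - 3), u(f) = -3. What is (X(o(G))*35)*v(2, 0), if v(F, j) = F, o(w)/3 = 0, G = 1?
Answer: 1680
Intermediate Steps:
o(w) = 0 (o(w) = 3*0 = 0)
X(C) = 24 - 6*C (X(C) = (C + 2*(-2))*(-3 - 3) = (C - 4)*(-6) = (-4 + C)*(-6) = 24 - 6*C)
(X(o(G))*35)*v(2, 0) = ((24 - 6*0)*35)*2 = ((24 + 0)*35)*2 = (24*35)*2 = 840*2 = 1680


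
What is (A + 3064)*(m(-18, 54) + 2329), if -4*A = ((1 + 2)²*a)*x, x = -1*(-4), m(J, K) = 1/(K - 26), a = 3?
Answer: 198051881/28 ≈ 7.0733e+6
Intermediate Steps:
m(J, K) = 1/(-26 + K)
x = 4
A = -27 (A = -(1 + 2)²*3*4/4 = -3²*3*4/4 = -9*3*4/4 = -27*4/4 = -¼*108 = -27)
(A + 3064)*(m(-18, 54) + 2329) = (-27 + 3064)*(1/(-26 + 54) + 2329) = 3037*(1/28 + 2329) = 3037*(65213/28) = 198051881/28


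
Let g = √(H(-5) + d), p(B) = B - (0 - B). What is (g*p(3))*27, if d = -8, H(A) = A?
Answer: 162*I*√13 ≈ 584.1*I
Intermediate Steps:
p(B) = 2*B (p(B) = B - (-1)*B = B + B = 2*B)
g = I*√13 (g = √(-5 - 8) = √(-13) = I*√13 ≈ 3.6056*I)
(g*p(3))*27 = ((I*√13)*(2*3))*27 = ((I*√13)*6)*27 = (6*I*√13)*27 = 162*I*√13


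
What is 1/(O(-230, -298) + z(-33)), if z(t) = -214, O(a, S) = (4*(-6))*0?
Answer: -1/214 ≈ -0.0046729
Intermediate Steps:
O(a, S) = 0 (O(a, S) = -24*0 = 0)
1/(O(-230, -298) + z(-33)) = 1/(0 - 214) = 1/(-214) = -1/214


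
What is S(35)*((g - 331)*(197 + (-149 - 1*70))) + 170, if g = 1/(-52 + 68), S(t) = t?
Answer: 2039935/8 ≈ 2.5499e+5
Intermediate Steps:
g = 1/16 ≈ 0.062500
S(35)*((g - 331)*(197 + (-149 - 1*70))) + 170 = 35*((1/16 - 331)*(197 + (-149 - 1*70))) + 170 = 35*(-5295*(197 + (-149 - 70))/16) + 170 = 35*(-5295*(197 - 219)/16) + 170 = 35*(-5295/16*(-22)) + 170 = 35*(58245/8) + 170 = 2038575/8 + 170 = 2039935/8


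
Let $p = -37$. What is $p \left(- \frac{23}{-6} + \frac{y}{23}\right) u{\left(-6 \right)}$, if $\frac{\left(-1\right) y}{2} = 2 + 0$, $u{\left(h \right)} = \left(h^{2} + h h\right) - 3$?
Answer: $- \frac{18685}{2} \approx -9342.5$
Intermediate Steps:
$u{\left(h \right)} = -3 + 2 h^{2}$ ($u{\left(h \right)} = \left(h^{2} + h^{2}\right) - 3 = 2 h^{2} - 3 = -3 + 2 h^{2}$)
$y = -4$ ($y = - 2 \left(2 + 0\right) = \left(-2\right) 2 = -4$)
$p \left(- \frac{23}{-6} + \frac{y}{23}\right) u{\left(-6 \right)} = - 37 \left(- \frac{23}{-6} - \frac{4}{23}\right) \left(-3 + 2 \left(-6\right)^{2}\right) = - 37 \left(\left(-23\right) \left(- \frac{1}{6}\right) - \frac{4}{23}\right) \left(-3 + 2 \cdot 36\right) = - 37 \left(\frac{23}{6} - \frac{4}{23}\right) \left(-3 + 72\right) = \left(-37\right) \frac{505}{138} \cdot 69 = \left(- \frac{18685}{138}\right) 69 = - \frac{18685}{2}$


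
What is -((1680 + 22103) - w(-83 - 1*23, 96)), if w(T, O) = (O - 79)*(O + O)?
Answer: -20519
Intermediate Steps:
w(T, O) = 2*O*(-79 + O) (w(T, O) = (-79 + O)*(2*O) = 2*O*(-79 + O))
-((1680 + 22103) - w(-83 - 1*23, 96)) = -((1680 + 22103) - 2*96*(-79 + 96)) = -(23783 - 2*96*17) = -(23783 - 1*3264) = -(23783 - 3264) = -1*20519 = -20519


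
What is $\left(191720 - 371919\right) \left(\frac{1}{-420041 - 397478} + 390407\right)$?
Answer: $- \frac{57513239104666168}{817519} \approx -7.0351 \cdot 10^{10}$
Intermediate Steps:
$\left(191720 - 371919\right) \left(\frac{1}{-420041 - 397478} + 390407\right) = - 180199 \left(\frac{1}{-817519} + 390407\right) = - 180199 \left(- \frac{1}{817519} + 390407\right) = \left(-180199\right) \frac{319165140232}{817519} = - \frac{57513239104666168}{817519}$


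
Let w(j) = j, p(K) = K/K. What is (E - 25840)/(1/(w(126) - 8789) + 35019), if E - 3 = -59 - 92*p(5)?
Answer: -56283511/75842399 ≈ -0.74211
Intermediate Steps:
p(K) = 1
E = -148 (E = 3 + (-59 - 92*1) = 3 + (-59 - 92) = 3 - 151 = -148)
(E - 25840)/(1/(w(126) - 8789) + 35019) = (-148 - 25840)/(1/(126 - 8789) + 35019) = -25988/(1/(-8663) + 35019) = -25988/(-1/8663 + 35019) = -25988/303369596/8663 = -25988*8663/303369596 = -56283511/75842399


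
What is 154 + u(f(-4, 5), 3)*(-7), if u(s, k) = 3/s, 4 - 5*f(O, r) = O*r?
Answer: 1197/8 ≈ 149.63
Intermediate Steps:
f(O, r) = 4/5 - O*r/5
154 + u(f(-4, 5), 3)*(-7) = 154 + (3/(4/5 - 1/5*(-4)*5))*(-7) = 154 + (3/(4/5 + 4))*(-7) = 154 + (3/(24/5))*(-7) = 154 + (3*(5/24))*(-7) = 154 + (5/8)*(-7) = 154 - 35/8 = 1197/8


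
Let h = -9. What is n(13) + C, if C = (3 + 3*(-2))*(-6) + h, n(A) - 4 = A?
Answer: 26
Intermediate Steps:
n(A) = 4 + A
C = 9 (C = (3 + 3*(-2))*(-6) - 9 = (3 - 6)*(-6) - 9 = -3*(-6) - 9 = 18 - 9 = 9)
n(13) + C = (4 + 13) + 9 = 17 + 9 = 26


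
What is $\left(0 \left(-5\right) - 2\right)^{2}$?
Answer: $4$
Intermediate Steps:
$\left(0 \left(-5\right) - 2\right)^{2} = \left(0 - 2\right)^{2} = \left(-2\right)^{2} = 4$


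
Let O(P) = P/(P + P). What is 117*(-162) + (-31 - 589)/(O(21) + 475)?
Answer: -18026494/951 ≈ -18955.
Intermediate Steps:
O(P) = ½ (O(P) = P/((2*P)) = P*(1/(2*P)) = ½)
117*(-162) + (-31 - 589)/(O(21) + 475) = 117*(-162) + (-31 - 589)/(½ + 475) = -18954 - 620/951/2 = -18954 - 620*2/951 = -18954 - 1240/951 = -18026494/951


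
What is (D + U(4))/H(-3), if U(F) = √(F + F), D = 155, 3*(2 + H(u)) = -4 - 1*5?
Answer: -31 - 2*√2/5 ≈ -31.566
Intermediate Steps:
H(u) = -5 (H(u) = -2 + (-4 - 1*5)/3 = -2 + (-4 - 5)/3 = -2 + (⅓)*(-9) = -2 - 3 = -5)
U(F) = √2*√F (U(F) = √(2*F) = √2*√F)
(D + U(4))/H(-3) = (155 + √2*√4)/(-5) = -(155 + √2*2)/5 = -(155 + 2*√2)/5 = -31 - 2*√2/5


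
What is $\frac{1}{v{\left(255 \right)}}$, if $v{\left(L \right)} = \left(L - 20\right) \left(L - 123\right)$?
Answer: $\frac{1}{31020} \approx 3.2237 \cdot 10^{-5}$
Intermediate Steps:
$v{\left(L \right)} = \left(-123 + L\right) \left(-20 + L\right)$ ($v{\left(L \right)} = \left(-20 + L\right) \left(-123 + L\right) = \left(-123 + L\right) \left(-20 + L\right)$)
$\frac{1}{v{\left(255 \right)}} = \frac{1}{2460 + 255^{2} - 36465} = \frac{1}{2460 + 65025 - 36465} = \frac{1}{31020}$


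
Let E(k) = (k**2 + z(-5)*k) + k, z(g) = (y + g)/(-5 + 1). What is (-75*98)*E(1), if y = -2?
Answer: -55125/2 ≈ -27563.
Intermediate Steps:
z(g) = 1/2 - g/4 (z(g) = (-2 + g)/(-5 + 1) = (-2 + g)/(-4) = (-2 + g)*(-1/4) = 1/2 - g/4)
E(k) = k**2 + 11*k/4 (E(k) = (k**2 + (1/2 - 1/4*(-5))*k) + k = (k**2 + (1/2 + 5/4)*k) + k = (k**2 + 7*k/4) + k = k**2 + 11*k/4)
(-75*98)*E(1) = (-75*98)*((1/4)*1*(11 + 4*1)) = -3675*(11 + 4)/2 = -3675*15/2 = -7350*15/4 = -55125/2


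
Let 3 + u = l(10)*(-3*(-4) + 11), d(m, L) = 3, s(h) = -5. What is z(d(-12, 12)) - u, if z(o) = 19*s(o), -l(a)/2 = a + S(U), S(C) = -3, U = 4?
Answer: 230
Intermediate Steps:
l(a) = 6 - 2*a (l(a) = -2*(a - 3) = -2*(-3 + a) = 6 - 2*a)
u = -325 (u = -3 + (6 - 2*10)*(-3*(-4) + 11) = -3 + (6 - 20)*(12 + 11) = -3 - 14*23 = -3 - 322 = -325)
z(o) = -95 (z(o) = 19*(-5) = -95)
z(d(-12, 12)) - u = -95 - 1*(-325) = -95 + 325 = 230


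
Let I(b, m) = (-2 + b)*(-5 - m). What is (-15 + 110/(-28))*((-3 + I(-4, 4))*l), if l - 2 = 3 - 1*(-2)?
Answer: -13515/2 ≈ -6757.5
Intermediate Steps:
l = 7 (l = 2 + (3 - 1*(-2)) = 2 + (3 + 2) = 2 + 5 = 7)
I(b, m) = (-5 - m)*(-2 + b)
(-15 + 110/(-28))*((-3 + I(-4, 4))*l) = (-15 + 110/(-28))*((-3 + (10 - 5*(-4) + 2*4 - 1*(-4)*4))*7) = (-15 + 110*(-1/28))*((-3 + (10 + 20 + 8 + 16))*7) = (-15 - 55/14)*((-3 + 54)*7) = -13515*7/14 = -265/14*357 = -13515/2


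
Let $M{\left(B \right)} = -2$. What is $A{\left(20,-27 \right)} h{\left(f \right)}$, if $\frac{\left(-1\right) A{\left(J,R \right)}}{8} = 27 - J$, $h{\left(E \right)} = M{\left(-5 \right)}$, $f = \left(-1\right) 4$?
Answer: $112$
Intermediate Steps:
$f = -4$
$h{\left(E \right)} = -2$
$A{\left(J,R \right)} = -216 + 8 J$ ($A{\left(J,R \right)} = - 8 \left(27 - J\right) = -216 + 8 J$)
$A{\left(20,-27 \right)} h{\left(f \right)} = \left(-216 + 8 \cdot 20\right) \left(-2\right) = \left(-216 + 160\right) \left(-2\right) = \left(-56\right) \left(-2\right) = 112$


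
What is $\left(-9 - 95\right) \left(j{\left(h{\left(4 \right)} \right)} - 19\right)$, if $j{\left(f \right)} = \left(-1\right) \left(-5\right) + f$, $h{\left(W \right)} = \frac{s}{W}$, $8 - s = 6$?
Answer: $1404$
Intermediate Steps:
$s = 2$ ($s = 8 - 6 = 2$)
$h{\left(W \right)} = \frac{2}{W}$
$j{\left(f \right)} = 5 + f$
$\left(-9 - 95\right) \left(j{\left(h{\left(4 \right)} \right)} - 19\right) = \left(-9 - 95\right) \left(\left(5 + \frac{2}{4}\right) - 19\right) = - 104 \left(\left(5 + 2 \cdot \frac{1}{4}\right) - 19\right) = - 104 \left(\left(5 + \frac{1}{2}\right) - 19\right) = - 104 \left(\frac{11}{2} - 19\right) = \left(-104\right) \left(- \frac{27}{2}\right) = 1404$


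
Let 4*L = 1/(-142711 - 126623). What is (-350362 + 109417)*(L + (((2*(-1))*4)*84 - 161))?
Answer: 72076358700035/359112 ≈ 2.0071e+8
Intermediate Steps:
L = -1/1077336 (L = 1/(4*(-142711 - 126623)) = (¼)/(-269334) = (¼)*(-1/269334) = -1/1077336 ≈ -9.2822e-7)
(-350362 + 109417)*(L + (((2*(-1))*4)*84 - 161)) = (-350362 + 109417)*(-1/1077336 + (((2*(-1))*4)*84 - 161)) = -240945*(-1/1077336 + (-2*4*84 - 161)) = -240945*(-1/1077336 + (-8*84 - 161)) = -240945*(-1/1077336 + (-672 - 161)) = -240945*(-1/1077336 - 833) = -240945*(-897420889/1077336) = 72076358700035/359112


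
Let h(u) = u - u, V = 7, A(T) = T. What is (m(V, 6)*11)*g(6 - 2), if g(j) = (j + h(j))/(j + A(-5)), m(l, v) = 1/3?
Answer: -44/3 ≈ -14.667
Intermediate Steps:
m(l, v) = ⅓
h(u) = 0
g(j) = j/(-5 + j) (g(j) = (j + 0)/(j - 5) = j/(-5 + j))
(m(V, 6)*11)*g(6 - 2) = ((⅓)*11)*((6 - 2)/(-5 + (6 - 2))) = 11*(4/(-5 + 4))/3 = 11*(4/(-1))/3 = 11*(4*(-1))/3 = (11/3)*(-4) = -44/3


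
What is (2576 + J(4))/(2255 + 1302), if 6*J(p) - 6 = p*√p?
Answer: 7735/10671 ≈ 0.72486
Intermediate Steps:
J(p) = 1 + p^(3/2)/6 (J(p) = 1 + (p*√p)/6 = 1 + p^(3/2)/6)
(2576 + J(4))/(2255 + 1302) = (2576 + (1 + 4^(3/2)/6))/(2255 + 1302) = (2576 + (1 + (⅙)*8))/3557 = (2576 + (1 + 4/3))*(1/3557) = (2576 + 7/3)*(1/3557) = (7735/3)*(1/3557) = 7735/10671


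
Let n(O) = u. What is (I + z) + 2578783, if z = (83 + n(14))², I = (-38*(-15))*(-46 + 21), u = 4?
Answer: 2572102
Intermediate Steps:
n(O) = 4
I = -14250 (I = 570*(-25) = -14250)
z = 7569 (z = (83 + 4)² = 87² = 7569)
(I + z) + 2578783 = (-14250 + 7569) + 2578783 = -6681 + 2578783 = 2572102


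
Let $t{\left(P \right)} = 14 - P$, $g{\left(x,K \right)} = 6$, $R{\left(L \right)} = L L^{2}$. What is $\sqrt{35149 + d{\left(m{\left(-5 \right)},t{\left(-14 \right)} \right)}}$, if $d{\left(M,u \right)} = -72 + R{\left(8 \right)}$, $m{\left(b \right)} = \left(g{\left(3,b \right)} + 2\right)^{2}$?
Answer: $\sqrt{35589} \approx 188.65$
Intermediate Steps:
$R{\left(L \right)} = L^{3}$
$m{\left(b \right)} = 64$ ($m{\left(b \right)} = \left(6 + 2\right)^{2} = 8^{2} = 64$)
$d{\left(M,u \right)} = 440$ ($d{\left(M,u \right)} = -72 + 8^{3} = -72 + 512 = 440$)
$\sqrt{35149 + d{\left(m{\left(-5 \right)},t{\left(-14 \right)} \right)}} = \sqrt{35149 + 440} = \sqrt{35589}$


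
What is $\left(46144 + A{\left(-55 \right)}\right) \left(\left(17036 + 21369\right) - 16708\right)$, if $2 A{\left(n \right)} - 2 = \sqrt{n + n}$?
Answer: $1001208065 + \frac{21697 i \sqrt{110}}{2} \approx 1.0012 \cdot 10^{9} + 1.1378 \cdot 10^{5} i$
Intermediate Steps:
$A{\left(n \right)} = 1 + \frac{\sqrt{2} \sqrt{n}}{2}$ ($A{\left(n \right)} = 1 + \frac{\sqrt{n + n}}{2} = 1 + \frac{\sqrt{2 n}}{2} = 1 + \frac{\sqrt{2} \sqrt{n}}{2}$)
$\left(46144 + A{\left(-55 \right)}\right) \left(\left(17036 + 21369\right) - 16708\right) = \left(46144 + \left(1 + \frac{\sqrt{2} \sqrt{-55}}{2}\right)\right) \left(\left(17036 + 21369\right) - 16708\right) = \left(46144 + \left(1 + \frac{\sqrt{2} i \sqrt{55}}{2}\right)\right) \left(38405 - 16708\right) = \left(46144 + \left(1 + \frac{i \sqrt{110}}{2}\right)\right) 21697 = \left(46145 + \frac{i \sqrt{110}}{2}\right) 21697 = 1001208065 + \frac{21697 i \sqrt{110}}{2}$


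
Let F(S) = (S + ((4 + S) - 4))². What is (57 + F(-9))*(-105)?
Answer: -40005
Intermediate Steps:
F(S) = 4*S² (F(S) = (S + S)² = (2*S)² = 4*S²)
(57 + F(-9))*(-105) = (57 + 4*(-9)²)*(-105) = (57 + 4*81)*(-105) = (57 + 324)*(-105) = 381*(-105) = -40005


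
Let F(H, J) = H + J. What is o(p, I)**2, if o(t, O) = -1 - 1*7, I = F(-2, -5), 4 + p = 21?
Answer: 64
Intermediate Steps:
p = 17 (p = -4 + 21 = 17)
I = -7 (I = -2 - 5 = -7)
o(t, O) = -8 (o(t, O) = -1 - 7 = -8)
o(p, I)**2 = (-8)**2 = 64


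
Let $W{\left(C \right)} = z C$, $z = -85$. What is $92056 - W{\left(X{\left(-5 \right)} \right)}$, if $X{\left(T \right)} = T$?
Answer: $91631$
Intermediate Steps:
$W{\left(C \right)} = - 85 C$
$92056 - W{\left(X{\left(-5 \right)} \right)} = 92056 - \left(-85\right) \left(-5\right) = 92056 - 425 = 91631$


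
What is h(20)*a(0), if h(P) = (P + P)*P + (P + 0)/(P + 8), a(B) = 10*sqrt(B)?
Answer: 0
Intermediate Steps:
h(P) = 2*P**2 + P/(8 + P) (h(P) = (2*P)*P + P/(8 + P) = 2*P**2 + P/(8 + P))
h(20)*a(0) = (20*(1 + 2*20**2 + 16*20)/(8 + 20))*(10*sqrt(0)) = (20*(1 + 2*400 + 320)/28)*(10*0) = (20*(1/28)*(1 + 800 + 320))*0 = (20*(1/28)*1121)*0 = (5605/7)*0 = 0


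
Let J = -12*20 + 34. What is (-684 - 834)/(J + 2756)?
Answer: -253/425 ≈ -0.59529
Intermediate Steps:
J = -206 (J = -240 + 34 = -206)
(-684 - 834)/(J + 2756) = (-684 - 834)/(-206 + 2756) = -1518/2550 = -1518*1/2550 = -253/425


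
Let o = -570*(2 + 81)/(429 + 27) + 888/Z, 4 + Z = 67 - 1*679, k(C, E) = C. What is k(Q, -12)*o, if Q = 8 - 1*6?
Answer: -32399/154 ≈ -210.38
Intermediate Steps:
Q = 2 (Q = 8 - 6 = 2)
Z = -616 (Z = -4 + (67 - 1*679) = -4 + (67 - 679) = -4 - 612 = -616)
o = -32399/308 (o = -570*(2 + 81)/(429 + 27) + 888/(-616) = -570/(456/83) + 888*(-1/616) = -570/(456*(1/83)) - 111/77 = -570/456/83 - 111/77 = -570*83/456 - 111/77 = -415/4 - 111/77 = -32399/308 ≈ -105.19)
k(Q, -12)*o = 2*(-32399/308) = -32399/154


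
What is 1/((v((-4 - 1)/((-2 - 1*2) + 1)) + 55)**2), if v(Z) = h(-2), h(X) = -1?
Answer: 1/2916 ≈ 0.00034294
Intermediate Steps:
v(Z) = -1
1/((v((-4 - 1)/((-2 - 1*2) + 1)) + 55)**2) = 1/((-1 + 55)**2) = 1/(54**2) = 1/2916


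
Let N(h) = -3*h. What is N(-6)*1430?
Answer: 25740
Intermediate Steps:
N(-6)*1430 = -3*(-6)*1430 = 18*1430 = 25740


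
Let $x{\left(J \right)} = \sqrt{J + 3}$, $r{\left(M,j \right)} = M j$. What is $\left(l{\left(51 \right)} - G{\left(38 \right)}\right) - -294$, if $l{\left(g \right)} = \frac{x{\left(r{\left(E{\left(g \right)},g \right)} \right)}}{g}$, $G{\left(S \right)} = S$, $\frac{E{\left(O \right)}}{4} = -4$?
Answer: $256 + \frac{i \sqrt{813}}{51} \approx 256.0 + 0.55908 i$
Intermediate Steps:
$E{\left(O \right)} = -16$ ($E{\left(O \right)} = 4 \left(-4\right) = -16$)
$x{\left(J \right)} = \sqrt{3 + J}$
$l{\left(g \right)} = \frac{\sqrt{3 - 16 g}}{g}$
$\left(l{\left(51 \right)} - G{\left(38 \right)}\right) - -294 = \left(\frac{\sqrt{3 - 816}}{51} - 38\right) - -294 = \left(\frac{\sqrt{3 - 816}}{51} - 38\right) + 294 = \left(\frac{\sqrt{-813}}{51} - 38\right) + 294 = \left(\frac{i \sqrt{813}}{51} - 38\right) + 294 = \left(-38 + \frac{i \sqrt{813}}{51}\right) + 294 = 256 + \frac{i \sqrt{813}}{51}$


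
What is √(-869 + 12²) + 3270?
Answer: 3270 + 5*I*√29 ≈ 3270.0 + 26.926*I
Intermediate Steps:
√(-869 + 12²) + 3270 = √(-869 + 144) + 3270 = √(-725) + 3270 = 5*I*√29 + 3270 = 3270 + 5*I*√29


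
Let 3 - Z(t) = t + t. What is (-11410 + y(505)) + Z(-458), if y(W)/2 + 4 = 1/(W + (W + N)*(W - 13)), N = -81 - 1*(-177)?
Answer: -3109772301/296197 ≈ -10499.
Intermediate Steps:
N = 96 (N = -81 + 177 = 96)
Z(t) = 3 - 2*t (Z(t) = 3 - (t + t) = 3 - 2*t)
y(W) = -8 + 2/(W + (-13 + W)*(96 + W)) (y(W) = -8 + 2/(W + (W + 96)*(W - 13)) = -8 + 2/(W + (96 + W)*(-13 + W)) = -8 + 2/(W + (-13 + W)*(96 + W)))
(-11410 + y(505)) + Z(-458) = (-11410 + 2*(4993 - 336*505 - 4*505²)/(-1248 + 505² + 84*505)) + (3 - 2*(-458)) = (-11410 + 2*(4993 - 169680 - 4*255025)/(-1248 + 255025 + 42420)) + (3 + 916) = (-11410 + 2*(4993 - 169680 - 1020100)/296197) + 919 = (-11410 + 2*(1/296197)*(-1184787)) + 919 = (-11410 - 2369574/296197) + 919 = -3381977344/296197 + 919 = -3109772301/296197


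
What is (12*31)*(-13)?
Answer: -4836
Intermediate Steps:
(12*31)*(-13) = 372*(-13) = -4836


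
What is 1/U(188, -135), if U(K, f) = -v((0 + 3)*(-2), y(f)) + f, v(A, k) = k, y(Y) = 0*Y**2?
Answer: -1/135 ≈ -0.0074074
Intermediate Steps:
y(Y) = 0
U(K, f) = f (U(K, f) = -1*0 + f = 0 + f = f)
1/U(188, -135) = 1/(-135) = -1/135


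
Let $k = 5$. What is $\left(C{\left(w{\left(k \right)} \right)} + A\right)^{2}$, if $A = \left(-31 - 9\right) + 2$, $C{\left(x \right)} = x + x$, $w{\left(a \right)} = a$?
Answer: $784$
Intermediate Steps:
$C{\left(x \right)} = 2 x$
$A = -38$ ($A = -40 + 2 = -38$)
$\left(C{\left(w{\left(k \right)} \right)} + A\right)^{2} = \left(2 \cdot 5 - 38\right)^{2} = \left(10 - 38\right)^{2} = \left(-28\right)^{2} = 784$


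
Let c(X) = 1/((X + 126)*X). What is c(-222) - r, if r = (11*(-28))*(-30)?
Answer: -196922879/21312 ≈ -9240.0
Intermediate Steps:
r = 9240 (r = -308*(-30) = 9240)
c(X) = 1/(X*(126 + X)) (c(X) = 1/((126 + X)*X) = 1/(X*(126 + X)))
c(-222) - r = 1/((-222)*(126 - 222)) - 1*9240 = -1/222/(-96) - 9240 = -1/222*(-1/96) - 9240 = 1/21312 - 9240 = -196922879/21312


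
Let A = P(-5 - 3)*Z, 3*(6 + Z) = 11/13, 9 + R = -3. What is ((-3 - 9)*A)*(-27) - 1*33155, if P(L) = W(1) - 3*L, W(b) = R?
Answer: -720023/13 ≈ -55386.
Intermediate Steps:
R = -12 (R = -9 - 3 = -12)
W(b) = -12
P(L) = -12 - 3*L
Z = -223/39 (Z = -6 + (11/13)/3 = -6 + (11*(1/13))/3 = -6 + (1/3)*(11/13) = -6 + 11/39 = -223/39 ≈ -5.7179)
A = -892/13 (A = (-12 - 3*(-5 - 3))*(-223/39) = (-12 - 3*(-8))*(-223/39) = (-12 + 24)*(-223/39) = 12*(-223/39) = -892/13 ≈ -68.615)
((-3 - 9)*A)*(-27) - 1*33155 = ((-3 - 9)*(-892/13))*(-27) - 1*33155 = -12*(-892/13)*(-27) - 33155 = (10704/13)*(-27) - 33155 = -289008/13 - 33155 = -720023/13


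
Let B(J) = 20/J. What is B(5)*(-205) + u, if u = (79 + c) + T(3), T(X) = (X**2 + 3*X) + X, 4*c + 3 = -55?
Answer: -1469/2 ≈ -734.50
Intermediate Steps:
c = -29/2 (c = -3/4 + (1/4)*(-55) = -3/4 - 55/4 = -29/2 ≈ -14.500)
T(X) = X**2 + 4*X
u = 171/2 (u = (79 - 29/2) + 3*(4 + 3) = 129/2 + 3*7 = 129/2 + 21 = 171/2 ≈ 85.500)
B(5)*(-205) + u = (20/5)*(-205) + 171/2 = (20*(1/5))*(-205) + 171/2 = 4*(-205) + 171/2 = -820 + 171/2 = -1469/2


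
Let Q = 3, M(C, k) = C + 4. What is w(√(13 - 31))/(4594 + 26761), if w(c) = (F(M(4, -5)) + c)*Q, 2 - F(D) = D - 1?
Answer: -3/6271 + 9*I*√2/31355 ≈ -0.00047839 + 0.00040593*I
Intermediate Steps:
M(C, k) = 4 + C
F(D) = 3 - D (F(D) = 2 - (D - 1) = 2 - (-1 + D) = 2 + (1 - D) = 3 - D)
w(c) = -15 + 3*c (w(c) = ((3 - (4 + 4)) + c)*3 = ((3 - 1*8) + c)*3 = ((3 - 8) + c)*3 = (-5 + c)*3 = -15 + 3*c)
w(√(13 - 31))/(4594 + 26761) = (-15 + 3*√(13 - 31))/(4594 + 26761) = (-15 + 3*√(-18))/31355 = (-15 + 3*(3*I*√2))*(1/31355) = (-15 + 9*I*√2)*(1/31355) = -3/6271 + 9*I*√2/31355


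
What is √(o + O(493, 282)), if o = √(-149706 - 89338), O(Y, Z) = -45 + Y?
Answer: √(448 + 2*I*√59761) ≈ 23.57 + 10.371*I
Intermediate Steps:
o = 2*I*√59761 (o = √(-239044) = 2*I*√59761 ≈ 488.92*I)
√(o + O(493, 282)) = √(2*I*√59761 + (-45 + 493)) = √(2*I*√59761 + 448) = √(448 + 2*I*√59761)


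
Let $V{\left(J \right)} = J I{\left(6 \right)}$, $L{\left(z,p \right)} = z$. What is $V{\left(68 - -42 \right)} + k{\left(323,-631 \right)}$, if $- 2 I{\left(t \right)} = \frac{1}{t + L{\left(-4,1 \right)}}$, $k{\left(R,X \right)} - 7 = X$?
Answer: $- \frac{1303}{2} \approx -651.5$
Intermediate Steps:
$k{\left(R,X \right)} = 7 + X$
$I{\left(t \right)} = - \frac{1}{2 \left(-4 + t\right)}$ ($I{\left(t \right)} = - \frac{1}{2 \left(t - 4\right)} = - \frac{1}{2 \left(-4 + t\right)}$)
$V{\left(J \right)} = - \frac{J}{4}$ ($V{\left(J \right)} = J \left(- \frac{1}{-8 + 2 \cdot 6}\right) = J \left(- \frac{1}{-8 + 12}\right) = J \left(- \frac{1}{4}\right) = - \frac{J}{4}$)
$V{\left(68 - -42 \right)} + k{\left(323,-631 \right)} = - \frac{68 - -42}{4} + \left(7 - 631\right) = - \frac{68 + 42}{4} - 624 = \left(- \frac{1}{4}\right) 110 - 624 = - \frac{55}{2} - 624 = - \frac{1303}{2}$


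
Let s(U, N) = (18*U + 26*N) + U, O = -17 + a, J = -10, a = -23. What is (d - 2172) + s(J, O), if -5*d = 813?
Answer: -17823/5 ≈ -3564.6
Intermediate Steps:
d = -813/5 (d = -⅕*813 = -813/5 ≈ -162.60)
O = -40 (O = -17 - 23 = -40)
s(U, N) = 19*U + 26*N
(d - 2172) + s(J, O) = (-813/5 - 2172) + (19*(-10) + 26*(-40)) = -11673/5 + (-190 - 1040) = -11673/5 - 1230 = -17823/5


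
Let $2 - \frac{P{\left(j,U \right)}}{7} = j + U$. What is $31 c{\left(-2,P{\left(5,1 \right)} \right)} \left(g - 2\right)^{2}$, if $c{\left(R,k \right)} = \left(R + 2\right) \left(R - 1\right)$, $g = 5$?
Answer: $0$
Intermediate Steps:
$P{\left(j,U \right)} = 14 - 7 U - 7 j$ ($P{\left(j,U \right)} = 14 - 7 \left(j + U\right) = 14 - 7 \left(U + j\right) = 14 - \left(7 U + 7 j\right) = 14 - 7 U - 7 j$)
$c{\left(R,k \right)} = \left(-1 + R\right) \left(2 + R\right)$ ($c{\left(R,k \right)} = \left(2 + R\right) \left(-1 + R\right) = \left(-1 + R\right) \left(2 + R\right)$)
$31 c{\left(-2,P{\left(5,1 \right)} \right)} \left(g - 2\right)^{2} = 31 \left(-2 - 2 + \left(-2\right)^{2}\right) \left(5 - 2\right)^{2} = 31 \left(-2 - 2 + 4\right) 3^{2} = 31 \cdot 0 \cdot 9 = 0 \cdot 9 = 0$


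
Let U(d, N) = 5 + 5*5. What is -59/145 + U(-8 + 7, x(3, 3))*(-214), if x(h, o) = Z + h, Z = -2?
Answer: -930959/145 ≈ -6420.4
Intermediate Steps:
x(h, o) = -2 + h
U(d, N) = 30 (U(d, N) = 5 + 25 = 30)
-59/145 + U(-8 + 7, x(3, 3))*(-214) = -59/145 + 30*(-214) = -59*1/145 - 6420 = -59/145 - 6420 = -930959/145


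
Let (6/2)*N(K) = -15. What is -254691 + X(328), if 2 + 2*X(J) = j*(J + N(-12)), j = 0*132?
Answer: -254692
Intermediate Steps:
j = 0
N(K) = -5 (N(K) = (⅓)*(-15) = -5)
X(J) = -1 (X(J) = -1 + (0*(J - 5))/2 = -1 + (0*(-5 + J))/2 = -1 + (½)*0 = -1 + 0 = -1)
-254691 + X(328) = -254691 - 1 = -254692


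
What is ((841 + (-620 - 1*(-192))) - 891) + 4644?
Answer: 4166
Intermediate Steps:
((841 + (-620 - 1*(-192))) - 891) + 4644 = ((841 + (-620 + 192)) - 891) + 4644 = ((841 - 428) - 891) + 4644 = (413 - 891) + 4644 = -478 + 4644 = 4166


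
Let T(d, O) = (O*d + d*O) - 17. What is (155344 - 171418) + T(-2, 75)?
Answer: -16391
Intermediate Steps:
T(d, O) = -17 + 2*O*d (T(d, O) = (O*d + O*d) - 17 = 2*O*d - 17 = -17 + 2*O*d)
(155344 - 171418) + T(-2, 75) = (155344 - 171418) + (-17 + 2*75*(-2)) = -16074 + (-17 - 300) = -16074 - 317 = -16391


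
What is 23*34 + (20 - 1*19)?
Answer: 783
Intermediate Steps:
23*34 + (20 - 1*19) = 782 + (20 - 19) = 782 + 1 = 783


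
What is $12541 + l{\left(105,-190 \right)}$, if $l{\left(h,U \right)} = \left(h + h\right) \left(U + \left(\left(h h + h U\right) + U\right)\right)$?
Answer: $-1941509$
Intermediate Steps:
$l{\left(h,U \right)} = 2 h \left(h^{2} + 2 U + U h\right)$ ($l{\left(h,U \right)} = 2 h \left(U + \left(\left(h^{2} + U h\right) + U\right)\right) = 2 h \left(U + \left(U + h^{2} + U h\right)\right) = 2 h \left(h^{2} + 2 U + U h\right)$)
$12541 + l{\left(105,-190 \right)} = 12541 + 2 \cdot 105 \left(105^{2} + 2 \left(-190\right) - 19950\right) = 12541 + 2 \cdot 105 \left(11025 - 380 - 19950\right) = 12541 + 2 \cdot 105 \left(-9305\right) = 12541 - 1954050 = -1941509$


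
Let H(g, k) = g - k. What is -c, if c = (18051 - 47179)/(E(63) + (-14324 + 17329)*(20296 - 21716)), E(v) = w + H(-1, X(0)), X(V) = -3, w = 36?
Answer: -14564/2133531 ≈ -0.0068262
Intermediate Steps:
E(v) = 38 (E(v) = 36 + (-1 - 1*(-3)) = 36 + (-1 + 3) = 36 + 2 = 38)
c = 14564/2133531 (c = (18051 - 47179)/(38 + (-14324 + 17329)*(20296 - 21716)) = -29128/(38 + 3005*(-1420)) = -29128/(38 - 4267100) = -29128/(-4267062) = -29128*(-1/4267062) = 14564/2133531 ≈ 0.0068262)
-c = -1*14564/2133531 = -14564/2133531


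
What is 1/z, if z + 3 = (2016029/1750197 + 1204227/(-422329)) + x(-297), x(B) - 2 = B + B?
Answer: -739158948813/441055781514913 ≈ -0.0016759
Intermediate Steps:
x(B) = 2 + 2*B (x(B) = 2 + (B + B) = 2 + 2*B)
z = -441055781514913/739158948813 (z = -3 + ((2016029/1750197 + 1204227/(-422329)) + (2 + 2*(-297))) = -3 + ((2016029*(1/1750197) + 1204227*(-1/422329)) + (2 - 594)) = -3 + ((2016029/1750197 - 1204227/422329) - 592) = -3 + (-1256206971178/739158948813 - 592) = -3 - 438838304668474/739158948813 = -441055781514913/739158948813 ≈ -596.70)
1/z = 1/(-441055781514913/739158948813) = -739158948813/441055781514913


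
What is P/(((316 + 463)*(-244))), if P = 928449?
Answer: -928449/190076 ≈ -4.8846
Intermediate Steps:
P/(((316 + 463)*(-244))) = 928449/(((316 + 463)*(-244))) = 928449/((779*(-244))) = 928449/(-190076) = 928449*(-1/190076) = -928449/190076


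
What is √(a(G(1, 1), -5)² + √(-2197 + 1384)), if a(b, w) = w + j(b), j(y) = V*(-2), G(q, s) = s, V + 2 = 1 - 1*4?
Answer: √(25 + I*√813) ≈ 5.609 + 2.5417*I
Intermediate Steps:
V = -5 (V = -2 + (1 - 1*4) = -2 + (1 - 4) = -2 - 3 = -5)
j(y) = 10 (j(y) = -5*(-2) = 10)
a(b, w) = 10 + w (a(b, w) = w + 10 = 10 + w)
√(a(G(1, 1), -5)² + √(-2197 + 1384)) = √((10 - 5)² + √(-2197 + 1384)) = √(5² + √(-813)) = √(25 + I*√813)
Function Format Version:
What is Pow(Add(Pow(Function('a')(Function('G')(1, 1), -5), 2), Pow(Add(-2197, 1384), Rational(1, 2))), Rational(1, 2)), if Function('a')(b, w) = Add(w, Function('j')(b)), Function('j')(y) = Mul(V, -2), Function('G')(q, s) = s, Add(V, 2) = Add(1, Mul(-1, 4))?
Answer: Pow(Add(25, Mul(I, Pow(813, Rational(1, 2)))), Rational(1, 2)) ≈ Add(5.6090, Mul(2.5417, I))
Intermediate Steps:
V = -5 (V = Add(-2, Add(1, Mul(-1, 4))) = Add(-2, Add(1, -4)) = Add(-2, -3) = -5)
Function('j')(y) = 10 (Function('j')(y) = Mul(-5, -2) = 10)
Function('a')(b, w) = Add(10, w) (Function('a')(b, w) = Add(w, 10) = Add(10, w))
Pow(Add(Pow(Function('a')(Function('G')(1, 1), -5), 2), Pow(Add(-2197, 1384), Rational(1, 2))), Rational(1, 2)) = Pow(Add(Pow(Add(10, -5), 2), Pow(Add(-2197, 1384), Rational(1, 2))), Rational(1, 2)) = Pow(Add(Pow(5, 2), Pow(-813, Rational(1, 2))), Rational(1, 2)) = Pow(Add(25, Mul(I, Pow(813, Rational(1, 2)))), Rational(1, 2))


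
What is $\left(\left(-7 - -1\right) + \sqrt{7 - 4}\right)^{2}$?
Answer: $\left(6 - \sqrt{3}\right)^{2} \approx 18.215$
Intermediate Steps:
$\left(\left(-7 - -1\right) + \sqrt{7 - 4}\right)^{2} = \left(\left(-7 + 1\right) + \sqrt{3}\right)^{2} = \left(-6 + \sqrt{3}\right)^{2}$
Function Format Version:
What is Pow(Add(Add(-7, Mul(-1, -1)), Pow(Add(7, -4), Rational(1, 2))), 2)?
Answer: Pow(Add(6, Mul(-1, Pow(3, Rational(1, 2)))), 2) ≈ 18.215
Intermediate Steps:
Pow(Add(Add(-7, Mul(-1, -1)), Pow(Add(7, -4), Rational(1, 2))), 2) = Pow(Add(Add(-7, 1), Pow(3, Rational(1, 2))), 2) = Pow(Add(-6, Pow(3, Rational(1, 2))), 2)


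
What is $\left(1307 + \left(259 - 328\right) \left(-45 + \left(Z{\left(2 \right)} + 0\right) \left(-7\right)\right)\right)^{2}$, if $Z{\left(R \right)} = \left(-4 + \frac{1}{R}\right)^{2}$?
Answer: $\frac{1706929225}{16} \approx 1.0668 \cdot 10^{8}$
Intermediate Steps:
$\left(1307 + \left(259 - 328\right) \left(-45 + \left(Z{\left(2 \right)} + 0\right) \left(-7\right)\right)\right)^{2} = \left(1307 + \left(259 - 328\right) \left(-45 + \left(\frac{\left(-1 + 4 \cdot 2\right)^{2}}{4} + 0\right) \left(-7\right)\right)\right)^{2} = \left(1307 - 69 \left(-45 + \left(\frac{\left(-1 + 8\right)^{2}}{4} + 0\right) \left(-7\right)\right)\right)^{2} = \left(1307 - 69 \left(-45 + \left(\frac{7^{2}}{4} + 0\right) \left(-7\right)\right)\right)^{2} = \left(1307 - 69 \left(-45 + \left(\frac{1}{4} \cdot 49 + 0\right) \left(-7\right)\right)\right)^{2} = \left(1307 - 69 \left(-45 + \left(\frac{49}{4} + 0\right) \left(-7\right)\right)\right)^{2} = \left(1307 - 69 \left(-45 + \frac{49}{4} \left(-7\right)\right)\right)^{2} = \left(1307 - 69 \left(-45 - \frac{343}{4}\right)\right)^{2} = \left(1307 - - \frac{36087}{4}\right)^{2} = \left(1307 + \frac{36087}{4}\right)^{2} = \left(\frac{41315}{4}\right)^{2} = \frac{1706929225}{16}$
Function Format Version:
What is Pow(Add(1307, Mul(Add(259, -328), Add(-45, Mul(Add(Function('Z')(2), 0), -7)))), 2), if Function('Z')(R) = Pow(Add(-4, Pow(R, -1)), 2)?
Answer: Rational(1706929225, 16) ≈ 1.0668e+8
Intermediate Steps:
Pow(Add(1307, Mul(Add(259, -328), Add(-45, Mul(Add(Function('Z')(2), 0), -7)))), 2) = Pow(Add(1307, Mul(Add(259, -328), Add(-45, Mul(Add(Mul(Pow(2, -2), Pow(Add(-1, Mul(4, 2)), 2)), 0), -7)))), 2) = Pow(Add(1307, Mul(-69, Add(-45, Mul(Add(Mul(Rational(1, 4), Pow(Add(-1, 8), 2)), 0), -7)))), 2) = Pow(Add(1307, Mul(-69, Add(-45, Mul(Add(Mul(Rational(1, 4), Pow(7, 2)), 0), -7)))), 2) = Pow(Add(1307, Mul(-69, Add(-45, Mul(Add(Mul(Rational(1, 4), 49), 0), -7)))), 2) = Pow(Add(1307, Mul(-69, Add(-45, Mul(Add(Rational(49, 4), 0), -7)))), 2) = Pow(Add(1307, Mul(-69, Add(-45, Mul(Rational(49, 4), -7)))), 2) = Pow(Add(1307, Mul(-69, Add(-45, Rational(-343, 4)))), 2) = Pow(Add(1307, Mul(-69, Rational(-523, 4))), 2) = Pow(Add(1307, Rational(36087, 4)), 2) = Pow(Rational(41315, 4), 2) = Rational(1706929225, 16)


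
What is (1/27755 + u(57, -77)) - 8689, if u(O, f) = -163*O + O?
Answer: -497452864/27755 ≈ -17923.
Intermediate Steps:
u(O, f) = -162*O
(1/27755 + u(57, -77)) - 8689 = (1/27755 - 162*57) - 8689 = (1/27755 - 9234) - 8689 = -256289669/27755 - 8689 = -497452864/27755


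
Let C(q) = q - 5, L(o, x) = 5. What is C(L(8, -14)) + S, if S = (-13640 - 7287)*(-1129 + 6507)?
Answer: -112545406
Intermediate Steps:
S = -112545406 (S = -20927*5378 = -112545406)
C(q) = -5 + q
C(L(8, -14)) + S = (-5 + 5) - 112545406 = 0 - 112545406 = -112545406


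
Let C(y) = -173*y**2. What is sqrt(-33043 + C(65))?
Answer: 8*I*sqrt(11937) ≈ 874.05*I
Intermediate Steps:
sqrt(-33043 + C(65)) = sqrt(-33043 - 173*65**2) = sqrt(-33043 - 173*4225) = sqrt(-33043 - 730925) = sqrt(-763968) = 8*I*sqrt(11937)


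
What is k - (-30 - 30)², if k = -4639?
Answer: -8239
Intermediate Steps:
k - (-30 - 30)² = -4639 - (-30 - 30)² = -4639 - 1*(-60)² = -4639 - 1*3600 = -4639 - 3600 = -8239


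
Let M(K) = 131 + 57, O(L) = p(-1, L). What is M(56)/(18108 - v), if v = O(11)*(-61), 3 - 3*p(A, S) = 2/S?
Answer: 6204/599455 ≈ 0.010349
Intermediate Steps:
p(A, S) = 1 - 2/(3*S)
O(L) = (-2/3 + L)/L
v = -1891/33 (v = ((-2/3 + 11)/11)*(-61) = ((1/11)*(31/3))*(-61) = (31/33)*(-61) = -1891/33 ≈ -57.303)
M(K) = 188
M(56)/(18108 - v) = 188/(18108 - 1*(-1891/33)) = 188/(18108 + 1891/33) = 188/(599455/33) = 188*(33/599455) = 6204/599455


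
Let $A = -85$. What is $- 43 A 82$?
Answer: $299710$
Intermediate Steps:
$- 43 A 82 = \left(-43\right) \left(-85\right) 82 = 3655 \cdot 82 = 299710$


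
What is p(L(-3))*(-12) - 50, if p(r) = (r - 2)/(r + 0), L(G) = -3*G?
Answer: -178/3 ≈ -59.333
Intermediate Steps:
p(r) = (-2 + r)/r
p(L(-3))*(-12) - 50 = ((-2 - 3*(-3))/((-3*(-3))))*(-12) - 50 = ((-2 + 9)/9)*(-12) - 50 = ((⅑)*7)*(-12) - 50 = (7/9)*(-12) - 50 = -28/3 - 50 = -178/3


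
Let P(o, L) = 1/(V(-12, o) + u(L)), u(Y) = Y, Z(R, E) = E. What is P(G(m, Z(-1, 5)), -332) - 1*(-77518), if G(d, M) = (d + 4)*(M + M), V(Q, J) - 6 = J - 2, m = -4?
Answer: 25425903/328 ≈ 77518.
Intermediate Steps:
V(Q, J) = 4 + J (V(Q, J) = 6 + (J - 2) = 6 + (-2 + J) = 4 + J)
G(d, M) = 2*M*(4 + d) (G(d, M) = (4 + d)*(2*M) = 2*M*(4 + d))
P(o, L) = 1/(4 + L + o) (P(o, L) = 1/((4 + o) + L) = 1/(4 + L + o))
P(G(m, Z(-1, 5)), -332) - 1*(-77518) = 1/(4 - 332 + 2*5*(4 - 4)) - 1*(-77518) = 1/(4 - 332 + 2*5*0) + 77518 = 1/(4 - 332 + 0) + 77518 = 1/(-328) + 77518 = -1/328 + 77518 = 25425903/328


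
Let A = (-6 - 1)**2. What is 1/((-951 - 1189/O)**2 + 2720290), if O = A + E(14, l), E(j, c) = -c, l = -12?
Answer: 3721/13626839090 ≈ 2.7306e-7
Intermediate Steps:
A = 49 (A = (-7)**2 = 49)
O = 61 (O = 49 - 1*(-12) = 49 + 12 = 61)
1/((-951 - 1189/O)**2 + 2720290) = 1/((-951 - 1189/61)**2 + 2720290) = 1/((-59200/61)**2 + 2720290) = 1/(3504640000/3721 + 2720290) = 1/(13626839090/3721) = 3721/13626839090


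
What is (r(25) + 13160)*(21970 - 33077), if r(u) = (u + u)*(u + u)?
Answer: -173935620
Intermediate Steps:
r(u) = 4*u**2 (r(u) = (2*u)*(2*u) = 4*u**2)
(r(25) + 13160)*(21970 - 33077) = (4*25**2 + 13160)*(21970 - 33077) = (4*625 + 13160)*(-11107) = (2500 + 13160)*(-11107) = 15660*(-11107) = -173935620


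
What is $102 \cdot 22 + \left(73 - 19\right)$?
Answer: $2298$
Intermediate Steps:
$102 \cdot 22 + \left(73 - 19\right) = 2244 + 54 = 2298$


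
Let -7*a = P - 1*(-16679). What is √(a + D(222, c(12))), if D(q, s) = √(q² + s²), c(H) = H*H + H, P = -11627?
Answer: √(-35364 + 294*√2045)/7 ≈ 21.222*I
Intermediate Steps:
c(H) = H + H² (c(H) = H² + H = H + H²)
a = -5052/7 (a = -(-11627 - 1*(-16679))/7 = -(-11627 + 16679)/7 = -⅐*5052 = -5052/7 ≈ -721.71)
√(a + D(222, c(12))) = √(-5052/7 + √(222² + (12*(1 + 12))²)) = √(-5052/7 + √(49284 + (12*13)²)) = √(-5052/7 + √(49284 + 156²)) = √(-5052/7 + √(49284 + 24336)) = √(-5052/7 + √73620) = √(-5052/7 + 6*√2045)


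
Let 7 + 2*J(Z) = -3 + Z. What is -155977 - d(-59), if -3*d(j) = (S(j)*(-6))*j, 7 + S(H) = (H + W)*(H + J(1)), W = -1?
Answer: 292777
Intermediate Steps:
J(Z) = -5 + Z/2 (J(Z) = -7/2 + (-3 + Z)/2 = -7/2 + (-3/2 + Z/2) = -5 + Z/2)
S(H) = -7 + (-1 + H)*(-9/2 + H) (S(H) = -7 + (H - 1)*(H + (-5 + (½)*1)) = -7 + (-1 + H)*(H + (-5 + ½)) = -7 + (-1 + H)*(H - 9/2) = -7 + (-1 + H)*(-9/2 + H))
d(j) = -j*(15 - 6*j² + 33*j)/3 (d(j) = -(-5/2 + j² - 11*j/2)*(-6)*j/3 = -(15 - 6*j² + 33*j)*j/3 = -j*(15 - 6*j² + 33*j)/3)
-155977 - d(-59) = -155977 - (-59)*(-5 - 11*(-59) + 2*(-59)²) = -155977 - (-59)*(-5 + 649 + 2*3481) = -155977 - (-59)*(-5 + 649 + 6962) = -155977 - (-59)*7606 = -155977 - 1*(-448754) = -155977 + 448754 = 292777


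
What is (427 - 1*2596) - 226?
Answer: -2395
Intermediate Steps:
(427 - 1*2596) - 226 = (427 - 2596) - 226 = -2169 - 226 = -2395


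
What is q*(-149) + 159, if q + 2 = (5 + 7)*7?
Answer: -12059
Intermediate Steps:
q = 82 (q = -2 + (5 + 7)*7 = -2 + 12*7 = -2 + 84 = 82)
q*(-149) + 159 = 82*(-149) + 159 = -12218 + 159 = -12059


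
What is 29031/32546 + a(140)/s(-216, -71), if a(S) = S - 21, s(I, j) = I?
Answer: 1198861/3514968 ≈ 0.34107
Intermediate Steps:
a(S) = -21 + S
29031/32546 + a(140)/s(-216, -71) = 29031/32546 + (-21 + 140)/(-216) = 29031*(1/32546) + 119*(-1/216) = 29031/32546 - 119/216 = 1198861/3514968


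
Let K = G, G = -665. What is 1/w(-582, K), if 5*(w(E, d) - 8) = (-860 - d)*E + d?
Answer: 1/22573 ≈ 4.4301e-5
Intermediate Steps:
K = -665
w(E, d) = 8 + d/5 + E*(-860 - d)/5 (w(E, d) = 8 + ((-860 - d)*E + d)/5 = 8 + (E*(-860 - d) + d)/5 = 8 + (d + E*(-860 - d))/5 = 8 + (d/5 + E*(-860 - d)/5) = 8 + d/5 + E*(-860 - d)/5)
1/w(-582, K) = 1/(8 - 172*(-582) + (1/5)*(-665) - 1/5*(-582)*(-665)) = 1/(8 + 100104 - 133 - 77406) = 1/22573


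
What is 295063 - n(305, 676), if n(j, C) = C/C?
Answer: 295062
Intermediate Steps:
n(j, C) = 1
295063 - n(305, 676) = 295063 - 1*1 = 295063 - 1 = 295062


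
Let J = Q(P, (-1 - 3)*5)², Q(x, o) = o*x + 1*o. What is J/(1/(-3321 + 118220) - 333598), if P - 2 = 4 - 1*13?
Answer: -1654545600/38330076601 ≈ -0.043166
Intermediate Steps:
P = -7 (P = 2 + (4 - 1*13) = 2 + (4 - 13) = 2 - 9 = -7)
Q(x, o) = o + o*x (Q(x, o) = o*x + o = o + o*x)
J = 14400 (J = (((-1 - 3)*5)*(1 - 7))² = (-4*5*(-6))² = (-20*(-6))² = 120² = 14400)
J/(1/(-3321 + 118220) - 333598) = 14400/(1/(-3321 + 118220) - 333598) = 14400/(1/114899 - 333598) = 14400/(-38330076601/114899) = 14400*(-114899/38330076601) = -1654545600/38330076601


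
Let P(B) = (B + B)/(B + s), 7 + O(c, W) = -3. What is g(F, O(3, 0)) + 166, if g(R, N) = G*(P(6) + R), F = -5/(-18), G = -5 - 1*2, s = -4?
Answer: 2197/18 ≈ 122.06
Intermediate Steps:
O(c, W) = -10 (O(c, W) = -7 - 3 = -10)
P(B) = 2*B/(-4 + B) (P(B) = (B + B)/(B - 4) = (2*B)/(-4 + B) = 2*B/(-4 + B))
G = -7 (G = -5 - 2 = -7)
F = 5/18 (F = -5*(-1/18) = 5/18 ≈ 0.27778)
g(R, N) = -42 - 7*R (g(R, N) = -7*(2*6/(-4 + 6) + R) = -7*(2*6/2 + R) = -7*(2*6*(1/2) + R) = -7*(6 + R) = -42 - 7*R)
g(F, O(3, 0)) + 166 = (-42 - 7*5/18) + 166 = (-42 - 35/18) + 166 = -791/18 + 166 = 2197/18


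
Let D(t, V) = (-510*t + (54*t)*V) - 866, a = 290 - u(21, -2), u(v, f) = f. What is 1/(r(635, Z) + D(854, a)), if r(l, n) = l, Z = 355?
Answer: 1/13030101 ≈ 7.6745e-8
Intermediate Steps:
a = 292 (a = 290 - 1*(-2) = 290 + 2 = 292)
D(t, V) = -866 - 510*t + 54*V*t (D(t, V) = (-510*t + 54*V*t) - 866 = -866 - 510*t + 54*V*t)
1/(r(635, Z) + D(854, a)) = 1/(635 + (-866 - 510*854 + 54*292*854)) = 1/(635 + (-866 - 435540 + 13465872)) = 1/(635 + 13029466) = 1/13030101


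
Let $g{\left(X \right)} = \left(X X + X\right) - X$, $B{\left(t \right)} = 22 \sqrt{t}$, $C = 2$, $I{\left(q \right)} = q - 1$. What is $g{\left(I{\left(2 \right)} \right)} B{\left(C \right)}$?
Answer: $22 \sqrt{2} \approx 31.113$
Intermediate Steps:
$I{\left(q \right)} = -1 + q$
$g{\left(X \right)} = X^{2}$ ($g{\left(X \right)} = \left(X^{2} + X\right) - X = \left(X + X^{2}\right) - X = X^{2}$)
$g{\left(I{\left(2 \right)} \right)} B{\left(C \right)} = \left(-1 + 2\right)^{2} \cdot 22 \sqrt{2} = 1^{2} \cdot 22 \sqrt{2} = 1 \cdot 22 \sqrt{2} = 22 \sqrt{2}$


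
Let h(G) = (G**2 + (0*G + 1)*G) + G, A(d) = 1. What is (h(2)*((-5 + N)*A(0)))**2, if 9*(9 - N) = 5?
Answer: 61504/81 ≈ 759.31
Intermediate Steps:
N = 76/9 (N = 9 - 1/9*5 = 9 - 5/9 = 76/9 ≈ 8.4444)
h(G) = G**2 + 2*G (h(G) = (G**2 + (0 + 1)*G) + G = (G**2 + 1*G) + G = (G**2 + G) + G = (G + G**2) + G = G**2 + 2*G)
(h(2)*((-5 + N)*A(0)))**2 = ((2*(2 + 2))*((-5 + 76/9)*1))**2 = ((2*4)*((31/9)*1))**2 = (8*(31/9))**2 = (248/9)**2 = 61504/81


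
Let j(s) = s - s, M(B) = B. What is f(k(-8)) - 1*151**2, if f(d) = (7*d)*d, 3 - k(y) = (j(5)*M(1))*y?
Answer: -22738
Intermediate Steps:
j(s) = 0
k(y) = 3 (k(y) = 3 - 0*1*y = 3 - 0*y = 3 - 1*0 = 3 + 0 = 3)
f(d) = 7*d**2
f(k(-8)) - 1*151**2 = 7*3**2 - 1*151**2 = 7*9 - 1*22801 = 63 - 22801 = -22738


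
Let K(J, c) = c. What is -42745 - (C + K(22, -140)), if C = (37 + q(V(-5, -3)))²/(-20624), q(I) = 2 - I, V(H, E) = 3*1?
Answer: -54917764/1289 ≈ -42605.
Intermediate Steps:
V(H, E) = 3
C = -81/1289 (C = (37 + (2 - 1*3))²/(-20624) = (37 + (2 - 3))²*(-1/20624) = (37 - 1)²*(-1/20624) = 36²*(-1/20624) = 1296*(-1/20624) = -81/1289 ≈ -0.062839)
-42745 - (C + K(22, -140)) = -42745 - (-81/1289 - 140) = -42745 - 1*(-180541/1289) = -42745 + 180541/1289 = -54917764/1289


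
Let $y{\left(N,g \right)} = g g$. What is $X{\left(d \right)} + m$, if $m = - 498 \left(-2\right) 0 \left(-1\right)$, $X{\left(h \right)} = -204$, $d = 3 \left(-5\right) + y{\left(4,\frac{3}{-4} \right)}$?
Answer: $-204$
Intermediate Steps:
$y{\left(N,g \right)} = g^{2}$
$d = - \frac{231}{16}$ ($d = 3 \left(-5\right) + \left(\frac{3}{-4}\right)^{2} = -15 + \left(3 \left(- \frac{1}{4}\right)\right)^{2} = -15 + \left(- \frac{3}{4}\right)^{2} = -15 + \frac{9}{16} = - \frac{231}{16} \approx -14.438$)
$m = 0$ ($m = - 498 \cdot 0 \left(-1\right) = \left(-498\right) 0 = 0$)
$X{\left(d \right)} + m = -204 + 0 = -204$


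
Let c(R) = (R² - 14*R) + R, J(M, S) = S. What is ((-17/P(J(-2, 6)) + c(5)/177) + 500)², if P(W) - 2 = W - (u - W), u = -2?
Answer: 1994735347201/8020224 ≈ 2.4871e+5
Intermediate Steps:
c(R) = R² - 13*R
P(W) = 4 + 2*W (P(W) = 2 + (W - (-2 - W)) = 2 + (W + (2 + W)) = 2 + (2 + 2*W) = 4 + 2*W)
((-17/P(J(-2, 6)) + c(5)/177) + 500)² = ((-17/(4 + 2*6) + (5*(-13 + 5))/177) + 500)² = ((-17/(4 + 12) + (5*(-8))*(1/177)) + 500)² = ((-17/16 - 40*1/177) + 500)² = ((-17*1/16 - 40/177) + 500)² = ((-17/16 - 40/177) + 500)² = (-3649/2832 + 500)² = (1412351/2832)² = 1994735347201/8020224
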